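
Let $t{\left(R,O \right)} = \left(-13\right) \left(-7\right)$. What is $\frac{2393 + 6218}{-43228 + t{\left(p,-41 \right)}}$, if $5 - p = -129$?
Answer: $- \frac{8611}{43137} \approx -0.19962$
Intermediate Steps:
$p = 134$ ($p = 5 - -129 = 5 + 129 = 134$)
$t{\left(R,O \right)} = 91$
$\frac{2393 + 6218}{-43228 + t{\left(p,-41 \right)}} = \frac{2393 + 6218}{-43228 + 91} = \frac{8611}{-43137} = 8611 \left(- \frac{1}{43137}\right) = - \frac{8611}{43137}$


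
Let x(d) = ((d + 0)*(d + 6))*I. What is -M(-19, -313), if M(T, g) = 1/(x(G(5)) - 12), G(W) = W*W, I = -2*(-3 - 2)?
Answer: -1/7738 ≈ -0.00012923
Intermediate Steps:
I = 10 (I = -2*(-5) = 10)
G(W) = W**2
x(d) = 10*d*(6 + d) (x(d) = ((d + 0)*(d + 6))*10 = (d*(6 + d))*10 = 10*d*(6 + d))
M(T, g) = 1/7738 (M(T, g) = 1/(10*5**2*(6 + 5**2) - 12) = 1/(10*25*(6 + 25) - 12) = 1/(10*25*31 - 12) = 1/(7750 - 12) = 1/7738)
-M(-19, -313) = -1*1/7738 = -1/7738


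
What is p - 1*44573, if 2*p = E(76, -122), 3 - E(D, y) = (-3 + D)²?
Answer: -47236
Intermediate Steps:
E(D, y) = 3 - (-3 + D)²
p = -2663 (p = (3 - (-3 + 76)²)/2 = (3 - 1*73²)/2 = (3 - 1*5329)/2 = (3 - 5329)/2 = (½)*(-5326) = -2663)
p - 1*44573 = -2663 - 1*44573 = -2663 - 44573 = -47236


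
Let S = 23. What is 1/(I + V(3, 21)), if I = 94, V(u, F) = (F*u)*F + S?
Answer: 1/1440 ≈ 0.00069444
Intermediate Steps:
V(u, F) = 23 + u*F² (V(u, F) = (F*u)*F + 23 = u*F² + 23 = 23 + u*F²)
1/(I + V(3, 21)) = 1/(94 + (23 + 3*21²)) = 1/(94 + (23 + 3*441)) = 1/(94 + (23 + 1323)) = 1/(94 + 1346) = 1/1440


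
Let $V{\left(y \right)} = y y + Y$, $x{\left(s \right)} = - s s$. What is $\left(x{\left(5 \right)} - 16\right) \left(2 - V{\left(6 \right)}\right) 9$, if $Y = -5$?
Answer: $10701$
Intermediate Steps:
$x{\left(s \right)} = - s^{2}$
$V{\left(y \right)} = -5 + y^{2}$ ($V{\left(y \right)} = y y - 5 = y^{2} - 5 = -5 + y^{2}$)
$\left(x{\left(5 \right)} - 16\right) \left(2 - V{\left(6 \right)}\right) 9 = \left(- 5^{2} - 16\right) \left(2 - \left(-5 + 6^{2}\right)\right) 9 = \left(\left(-1\right) 25 - 16\right) \left(2 - \left(-5 + 36\right)\right) 9 = \left(-25 - 16\right) \left(2 - 31\right) 9 = - 41 \left(2 - 31\right) 9 = - 41 \left(\left(-29\right) 9\right) = \left(-41\right) \left(-261\right) = 10701$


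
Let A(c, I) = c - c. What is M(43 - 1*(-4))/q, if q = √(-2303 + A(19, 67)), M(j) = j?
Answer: -I*√47/7 ≈ -0.97938*I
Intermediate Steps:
A(c, I) = 0
q = 7*I*√47 (q = √(-2303 + 0) = √(-2303) = 7*I*√47 ≈ 47.99*I)
M(43 - 1*(-4))/q = (43 - 1*(-4))/((7*I*√47)) = (43 + 4)*(-I*√47/329) = 47*(-I*√47/329) = -I*√47/7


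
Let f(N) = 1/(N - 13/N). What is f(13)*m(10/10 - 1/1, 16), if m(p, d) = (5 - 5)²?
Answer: 0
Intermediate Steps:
m(p, d) = 0 (m(p, d) = 0² = 0)
f(13)*m(10/10 - 1/1, 16) = (13/(-13 + 13²))*0 = (13/(-13 + 169))*0 = (13/156)*0 = (13*(1/156))*0 = (1/12)*0 = 0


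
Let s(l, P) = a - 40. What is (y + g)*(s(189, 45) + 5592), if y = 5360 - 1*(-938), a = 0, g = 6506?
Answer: 71087808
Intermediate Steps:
s(l, P) = -40 (s(l, P) = 0 - 40 = -40)
y = 6298 (y = 5360 + 938 = 6298)
(y + g)*(s(189, 45) + 5592) = (6298 + 6506)*(-40 + 5592) = 12804*5552 = 71087808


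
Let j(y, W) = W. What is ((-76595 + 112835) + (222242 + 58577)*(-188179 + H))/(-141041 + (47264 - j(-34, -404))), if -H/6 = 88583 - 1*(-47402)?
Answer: 281967232651/93373 ≈ 3.0198e+6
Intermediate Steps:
H = -815910 (H = -6*(88583 - 1*(-47402)) = -6*(88583 + 47402) = -6*135985 = -815910)
((-76595 + 112835) + (222242 + 58577)*(-188179 + H))/(-141041 + (47264 - j(-34, -404))) = ((-76595 + 112835) + (222242 + 58577)*(-188179 - 815910))/(-141041 + (47264 - 1*(-404))) = (36240 + 280819*(-1004089))/(-141041 + (47264 + 404)) = (36240 - 281967268891)/(-141041 + 47668) = -281967232651/(-93373) = -281967232651*(-1/93373) = 281967232651/93373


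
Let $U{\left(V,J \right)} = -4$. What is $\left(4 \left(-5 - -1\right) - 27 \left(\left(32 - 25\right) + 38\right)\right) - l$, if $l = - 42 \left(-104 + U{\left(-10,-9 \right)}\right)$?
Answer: $-5767$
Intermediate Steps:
$l = 4536$ ($l = - 42 \left(-104 - 4\right) = \left(-42\right) \left(-108\right) = 4536$)
$\left(4 \left(-5 - -1\right) - 27 \left(\left(32 - 25\right) + 38\right)\right) - l = \left(4 \left(-5 - -1\right) - 27 \left(\left(32 - 25\right) + 38\right)\right) - 4536 = \left(4 \left(-5 + \left(-1 + 2\right)\right) - 27 \left(7 + 38\right)\right) - 4536 = \left(4 \left(-5 + 1\right) - 1215\right) - 4536 = \left(4 \left(-4\right) - 1215\right) - 4536 = \left(-16 - 1215\right) - 4536 = -1231 - 4536 = -5767$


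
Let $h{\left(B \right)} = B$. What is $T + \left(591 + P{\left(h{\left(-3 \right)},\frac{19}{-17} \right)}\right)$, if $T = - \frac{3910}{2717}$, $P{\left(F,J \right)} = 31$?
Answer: $\frac{1686064}{2717} \approx 620.56$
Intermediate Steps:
$T = - \frac{3910}{2717}$ ($T = \left(-3910\right) \frac{1}{2717} = - \frac{3910}{2717} \approx -1.4391$)
$T + \left(591 + P{\left(h{\left(-3 \right)},\frac{19}{-17} \right)}\right) = - \frac{3910}{2717} + \left(591 + 31\right) = - \frac{3910}{2717} + 622 = \frac{1686064}{2717}$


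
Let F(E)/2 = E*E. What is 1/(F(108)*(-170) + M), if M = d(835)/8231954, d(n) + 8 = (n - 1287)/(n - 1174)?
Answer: -12347931/48968930842570 ≈ -2.5216e-7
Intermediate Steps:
F(E) = 2*E² (F(E) = 2*(E*E) = 2*E²)
d(n) = -8 + (-1287 + n)/(-1174 + n) (d(n) = -8 + (n - 1287)/(n - 1174) = -8 + (-1287 + n)/(-1174 + n))
M = -10/12347931 (M = ((8105 - 7*835)/(-1174 + 835))/8231954 = ((8105 - 5845)/(-339))*(1/8231954) = -1/339*2260*(1/8231954) = -20/3*1/8231954 = -10/12347931 ≈ -8.0985e-7)
1/(F(108)*(-170) + M) = 1/((2*108²)*(-170) - 10/12347931) = 1/((2*11664)*(-170) - 10/12347931) = 1/(23328*(-170) - 10/12347931) = 1/(-3965760 - 10/12347931) = 1/(-48968930842570/12347931) = -12347931/48968930842570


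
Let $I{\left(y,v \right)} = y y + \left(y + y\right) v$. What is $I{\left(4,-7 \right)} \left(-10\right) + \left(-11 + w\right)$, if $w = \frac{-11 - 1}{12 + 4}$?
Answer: $\frac{1553}{4} \approx 388.25$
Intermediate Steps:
$w = - \frac{3}{4}$ ($w = - \frac{12}{16} = \left(-12\right) \frac{1}{16} = - \frac{3}{4} \approx -0.75$)
$I{\left(y,v \right)} = y^{2} + 2 v y$ ($I{\left(y,v \right)} = y^{2} + 2 y v = y^{2} + 2 v y$)
$I{\left(4,-7 \right)} \left(-10\right) + \left(-11 + w\right) = 4 \left(4 + 2 \left(-7\right)\right) \left(-10\right) - \frac{47}{4} = 4 \left(4 - 14\right) \left(-10\right) - \frac{47}{4} = 4 \left(-10\right) \left(-10\right) - \frac{47}{4} = \left(-40\right) \left(-10\right) - \frac{47}{4} = 400 - \frac{47}{4} = \frac{1553}{4}$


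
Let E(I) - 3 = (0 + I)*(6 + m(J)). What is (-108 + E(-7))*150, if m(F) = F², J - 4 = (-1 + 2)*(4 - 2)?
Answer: -59850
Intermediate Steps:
J = 6 (J = 4 + (-1 + 2)*(4 - 2) = 4 + 1*2 = 4 + 2 = 6)
E(I) = 3 + 42*I (E(I) = 3 + (0 + I)*(6 + 6²) = 3 + I*(6 + 36) = 3 + I*42 = 3 + 42*I)
(-108 + E(-7))*150 = (-108 + (3 + 42*(-7)))*150 = (-108 + (3 - 294))*150 = (-108 - 291)*150 = -399*150 = -59850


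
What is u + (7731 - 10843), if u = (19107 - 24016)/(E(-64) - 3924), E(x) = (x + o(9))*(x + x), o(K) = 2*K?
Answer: -6116877/1964 ≈ -3114.5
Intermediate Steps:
E(x) = 2*x*(18 + x) (E(x) = (x + 2*9)*(x + x) = (x + 18)*(2*x) = (18 + x)*(2*x) = 2*x*(18 + x))
u = -4909/1964 (u = (19107 - 24016)/(2*(-64)*(18 - 64) - 3924) = -4909/(2*(-64)*(-46) - 3924) = -4909/(5888 - 3924) = -4909/1964 ≈ -2.4995)
u + (7731 - 10843) = -4909/1964 + (7731 - 10843) = -4909/1964 - 3112 = -6116877/1964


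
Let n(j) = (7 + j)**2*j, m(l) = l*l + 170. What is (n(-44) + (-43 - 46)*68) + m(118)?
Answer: -52194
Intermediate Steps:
m(l) = 170 + l**2 (m(l) = l**2 + 170 = 170 + l**2)
n(j) = j*(7 + j)**2
(n(-44) + (-43 - 46)*68) + m(118) = (-44*(7 - 44)**2 + (-43 - 46)*68) + (170 + 118**2) = (-44*(-37)**2 - 89*68) + (170 + 13924) = (-44*1369 - 6052) + 14094 = (-60236 - 6052) + 14094 = -66288 + 14094 = -52194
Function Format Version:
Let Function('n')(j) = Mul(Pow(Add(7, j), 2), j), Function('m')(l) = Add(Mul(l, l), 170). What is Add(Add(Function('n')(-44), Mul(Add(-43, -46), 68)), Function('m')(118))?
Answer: -52194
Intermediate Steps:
Function('m')(l) = Add(170, Pow(l, 2)) (Function('m')(l) = Add(Pow(l, 2), 170) = Add(170, Pow(l, 2)))
Function('n')(j) = Mul(j, Pow(Add(7, j), 2))
Add(Add(Function('n')(-44), Mul(Add(-43, -46), 68)), Function('m')(118)) = Add(Add(Mul(-44, Pow(Add(7, -44), 2)), Mul(Add(-43, -46), 68)), Add(170, Pow(118, 2))) = Add(Add(Mul(-44, Pow(-37, 2)), Mul(-89, 68)), Add(170, 13924)) = Add(Add(Mul(-44, 1369), -6052), 14094) = Add(Add(-60236, -6052), 14094) = Add(-66288, 14094) = -52194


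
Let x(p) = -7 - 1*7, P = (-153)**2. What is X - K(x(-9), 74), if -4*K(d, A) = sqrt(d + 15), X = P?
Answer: 93637/4 ≈ 23409.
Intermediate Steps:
P = 23409
x(p) = -14 (x(p) = -7 - 7 = -14)
X = 23409
K(d, A) = -sqrt(15 + d)/4 (K(d, A) = -sqrt(d + 15)/4 = -sqrt(15 + d)/4)
X - K(x(-9), 74) = 23409 - (-1)*sqrt(15 - 14)/4 = 23409 - (-1)*sqrt(1)/4 = 23409 - (-1)/4 = 23409 - 1*(-1/4) = 23409 + 1/4 = 93637/4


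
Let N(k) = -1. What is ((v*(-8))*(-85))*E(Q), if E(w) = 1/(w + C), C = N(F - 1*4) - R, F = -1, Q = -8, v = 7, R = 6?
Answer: -952/3 ≈ -317.33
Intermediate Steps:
C = -7 (C = -1 - 1*6 = -1 - 6 = -7)
E(w) = 1/(-7 + w) (E(w) = 1/(w - 7) = 1/(-7 + w))
((v*(-8))*(-85))*E(Q) = ((7*(-8))*(-85))/(-7 - 8) = -56*(-85)/(-15) = 4760*(-1/15) = -952/3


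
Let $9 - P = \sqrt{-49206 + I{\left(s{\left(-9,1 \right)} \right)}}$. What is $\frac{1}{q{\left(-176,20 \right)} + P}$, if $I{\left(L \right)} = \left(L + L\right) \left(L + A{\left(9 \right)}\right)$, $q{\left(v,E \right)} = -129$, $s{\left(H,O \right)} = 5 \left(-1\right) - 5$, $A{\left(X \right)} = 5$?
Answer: $\frac{i}{\sqrt{49106} - 120 i} \approx -0.0018896 + 0.0034894 i$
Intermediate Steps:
$s{\left(H,O \right)} = -10$ ($s{\left(H,O \right)} = -5 - 5 = -10$)
$I{\left(L \right)} = 2 L \left(5 + L\right)$ ($I{\left(L \right)} = \left(L + L\right) \left(L + 5\right) = 2 L \left(5 + L\right)$)
$P = 9 - i \sqrt{49106}$ ($P = 9 - \sqrt{-49206 + 2 \left(-10\right) \left(5 - 10\right)} = 9 - \sqrt{-49206 + 2 \left(-10\right) \left(-5\right)} = 9 - \sqrt{-49206 + 100} = 9 - \sqrt{-49106} = 9 - i \sqrt{49106} \approx 9.0 - 221.6 i$)
$\frac{1}{q{\left(-176,20 \right)} + P} = \frac{1}{-129 + \left(9 - i \sqrt{49106}\right)} = \frac{1}{-120 - i \sqrt{49106}}$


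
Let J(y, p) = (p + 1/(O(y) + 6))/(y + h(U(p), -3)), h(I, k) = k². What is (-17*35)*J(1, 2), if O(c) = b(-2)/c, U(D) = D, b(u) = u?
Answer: -1071/8 ≈ -133.88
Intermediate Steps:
O(c) = -2/c
J(y, p) = (p + 1/(6 - 2/y))/(9 + y) (J(y, p) = (p + 1/(-2/y + 6))/(y + (-3)²) = (p + 1/(6 - 2/y))/(y + 9) = (p + 1/(6 - 2/y))/(9 + y))
(-17*35)*J(1, 2) = (-17*35)*((-1*2 + (½)*1*(1 + 6*2))/(-9 + 1*(26 + 3*1))) = -595*(-2 + (½)*1*(1 + 12))/(-9 + 1*(26 + 3)) = -595*(-2 + (½)*1*13)/(-9 + 1*29) = -595*(-2 + 13/2)/(-9 + 29) = -595*9/(20*2) = -119*9/(4*2) = -595*9/40 = -1071/8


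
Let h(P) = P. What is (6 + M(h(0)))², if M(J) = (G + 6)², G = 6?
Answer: 22500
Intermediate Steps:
M(J) = 144 (M(J) = (6 + 6)² = 12² = 144)
(6 + M(h(0)))² = (6 + 144)² = 150² = 22500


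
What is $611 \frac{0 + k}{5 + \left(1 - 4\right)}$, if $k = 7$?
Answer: $\frac{4277}{2} \approx 2138.5$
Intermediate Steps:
$611 \frac{0 + k}{5 + \left(1 - 4\right)} = 611 \frac{0 + 7}{5 + \left(1 - 4\right)} = 611 \frac{7}{5 + \left(1 - 4\right)} = 611 \frac{7}{5 - 3} = 611 \cdot \frac{7}{2} = \frac{4277}{2}$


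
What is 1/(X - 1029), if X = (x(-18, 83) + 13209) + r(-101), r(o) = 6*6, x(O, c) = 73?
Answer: 1/12289 ≈ 8.1374e-5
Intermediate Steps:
r(o) = 36
X = 13318 (X = (73 + 13209) + 36 = 13282 + 36 = 13318)
1/(X - 1029) = 1/(13318 - 1029) = 1/12289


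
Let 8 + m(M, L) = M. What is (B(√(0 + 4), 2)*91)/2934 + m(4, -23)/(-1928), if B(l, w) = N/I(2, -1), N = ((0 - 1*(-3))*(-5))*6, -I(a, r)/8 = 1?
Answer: 110307/314264 ≈ 0.35100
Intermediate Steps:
m(M, L) = -8 + M
I(a, r) = -8 (I(a, r) = -8*1 = -8)
N = -90 (N = ((0 + 3)*(-5))*6 = (3*(-5))*6 = -15*6 = -90)
B(l, w) = 45/4 (B(l, w) = -90/(-8) = -90*(-⅛) = 45/4)
(B(√(0 + 4), 2)*91)/2934 + m(4, -23)/(-1928) = ((45/4)*91)/2934 + (-8 + 4)/(-1928) = (4095/4)*(1/2934) - 4*(-1/1928) = 455/1304 + 1/482 = 110307/314264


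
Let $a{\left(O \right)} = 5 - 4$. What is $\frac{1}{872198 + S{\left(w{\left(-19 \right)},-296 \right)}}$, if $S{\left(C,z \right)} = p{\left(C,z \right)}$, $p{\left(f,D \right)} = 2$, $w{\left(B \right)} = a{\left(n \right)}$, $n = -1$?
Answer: $\frac{1}{872200} \approx 1.1465 \cdot 10^{-6}$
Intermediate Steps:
$a{\left(O \right)} = 1$ ($a{\left(O \right)} = 5 - 4 = 1$)
$w{\left(B \right)} = 1$
$S{\left(C,z \right)} = 2$
$\frac{1}{872198 + S{\left(w{\left(-19 \right)},-296 \right)}} = \frac{1}{872198 + 2} = \frac{1}{872200}$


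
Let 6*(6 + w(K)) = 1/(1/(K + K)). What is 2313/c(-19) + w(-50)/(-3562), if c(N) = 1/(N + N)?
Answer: -469617608/5343 ≈ -87894.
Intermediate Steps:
c(N) = 1/(2*N)
w(K) = -6 + K/3 (w(K) = -6 + 1/(6*(1/(K + K))) = -6 + 1/(6*(1/(2*K))) = -6 + 1/(6*((1/(2*K)))) = -6 + (2*K)/6 = -6 + K/3)
2313/c(-19) + w(-50)/(-3562) = 2313/(((½)/(-19))) + (-6 + (⅓)*(-50))/(-3562) = 2313/(((½)*(-1/19))) + (-6 - 50/3)*(-1/3562) = 2313/(-1/38) - 68/3*(-1/3562) = 2313*(-38) + 34/5343 = -87894 + 34/5343 = -469617608/5343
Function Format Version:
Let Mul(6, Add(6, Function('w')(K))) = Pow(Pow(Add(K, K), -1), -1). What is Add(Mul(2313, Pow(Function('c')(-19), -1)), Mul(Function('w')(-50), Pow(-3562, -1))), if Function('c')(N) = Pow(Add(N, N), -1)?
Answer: Rational(-469617608, 5343) ≈ -87894.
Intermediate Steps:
Function('c')(N) = Mul(Rational(1, 2), Pow(N, -1)) (Function('c')(N) = Pow(Mul(2, N), -1) = Mul(Rational(1, 2), Pow(N, -1)))
Function('w')(K) = Add(-6, Mul(Rational(1, 3), K)) (Function('w')(K) = Add(-6, Mul(Rational(1, 6), Pow(Pow(Add(K, K), -1), -1))) = Add(-6, Mul(Rational(1, 6), Pow(Pow(Mul(2, K), -1), -1))) = Add(-6, Mul(Rational(1, 6), Pow(Mul(Rational(1, 2), Pow(K, -1)), -1))) = Add(-6, Mul(Rational(1, 6), Mul(2, K))) = Add(-6, Mul(Rational(1, 3), K)))
Add(Mul(2313, Pow(Function('c')(-19), -1)), Mul(Function('w')(-50), Pow(-3562, -1))) = Add(Mul(2313, Pow(Mul(Rational(1, 2), Pow(-19, -1)), -1)), Mul(Add(-6, Mul(Rational(1, 3), -50)), Pow(-3562, -1))) = Add(Mul(2313, Pow(Mul(Rational(1, 2), Rational(-1, 19)), -1)), Mul(Add(-6, Rational(-50, 3)), Rational(-1, 3562))) = Add(Mul(2313, Pow(Rational(-1, 38), -1)), Mul(Rational(-68, 3), Rational(-1, 3562))) = Add(Mul(2313, -38), Rational(34, 5343)) = Add(-87894, Rational(34, 5343)) = Rational(-469617608, 5343)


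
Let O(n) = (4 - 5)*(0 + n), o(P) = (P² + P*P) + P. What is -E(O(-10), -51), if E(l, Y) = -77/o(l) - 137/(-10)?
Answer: -40/3 ≈ -13.333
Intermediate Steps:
o(P) = P + 2*P² (o(P) = (P² + P²) + P = 2*P² + P = P + 2*P²)
O(n) = -n
E(l, Y) = 137/10 - 77/(l*(1 + 2*l)) (E(l, Y) = -77*1/(l*(1 + 2*l)) - 137/(-10) = -77/(l*(1 + 2*l)) - 137*(-⅒) = -77/(l*(1 + 2*l)) + 137/10 = 137/10 - 77/(l*(1 + 2*l)))
-E(O(-10), -51) = -(-770 + 137*(-1*(-10))*(1 + 2*(-1*(-10))))/(10*((-1*(-10)))*(1 + 2*(-1*(-10)))) = -(-770 + 137*10*(1 + 2*10))/(10*10*(1 + 2*10)) = -(-770 + 137*10*(1 + 20))/(10*10*(1 + 20)) = -(-770 + 137*10*21)/(10*10*21) = -(-770 + 28770)/(10*10*21) = -28000/(10*10*21) = -1*40/3 = -40/3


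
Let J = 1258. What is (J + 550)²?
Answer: 3268864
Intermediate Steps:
(J + 550)² = (1258 + 550)² = 1808² = 3268864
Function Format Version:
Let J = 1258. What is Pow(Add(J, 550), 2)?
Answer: 3268864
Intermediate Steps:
Pow(Add(J, 550), 2) = Pow(Add(1258, 550), 2) = Pow(1808, 2) = 3268864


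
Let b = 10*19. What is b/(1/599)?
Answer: 113810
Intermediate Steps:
b = 190
b/(1/599) = 190/(1/599) = 190*599 = 113810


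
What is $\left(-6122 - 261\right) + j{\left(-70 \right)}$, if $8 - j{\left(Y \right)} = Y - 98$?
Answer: $-6207$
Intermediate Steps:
$j{\left(Y \right)} = 106 - Y$ ($j{\left(Y \right)} = 8 - \left(Y - 98\right) = 8 - \left(-98 + Y\right) = 106 - Y$)
$\left(-6122 - 261\right) + j{\left(-70 \right)} = \left(-6122 - 261\right) + \left(106 - -70\right) = -6383 + \left(106 + 70\right) = -6383 + 176 = -6207$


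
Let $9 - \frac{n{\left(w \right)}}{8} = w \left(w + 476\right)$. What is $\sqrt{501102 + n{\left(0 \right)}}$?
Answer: $3 \sqrt{55686} \approx 707.94$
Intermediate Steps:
$n{\left(w \right)} = 72 - 8 w \left(476 + w\right)$ ($n{\left(w \right)} = 72 - 8 w \left(w + 476\right) = 72 - 8 w \left(476 + w\right)$)
$\sqrt{501102 + n{\left(0 \right)}} = \sqrt{501102 - \left(-72 + 8 \cdot 0^{2}\right)} = \sqrt{501102 + \left(72 + 0 - 0\right)} = \sqrt{501102 + \left(72 + 0 + 0\right)} = \sqrt{501102 + 72} = \sqrt{501174} = 3 \sqrt{55686}$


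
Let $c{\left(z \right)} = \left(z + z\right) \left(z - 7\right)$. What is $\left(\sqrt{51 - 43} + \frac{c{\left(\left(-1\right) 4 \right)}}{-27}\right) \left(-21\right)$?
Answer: $\frac{616}{9} - 42 \sqrt{2} \approx 9.0475$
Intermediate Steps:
$c{\left(z \right)} = 2 z \left(-7 + z\right)$
$\left(\sqrt{51 - 43} + \frac{c{\left(\left(-1\right) 4 \right)}}{-27}\right) \left(-21\right) = \left(\sqrt{51 - 43} + \frac{2 \left(\left(-1\right) 4\right) \left(-7 - 4\right)}{-27}\right) \left(-21\right) = \left(\sqrt{8} + 2 \left(-4\right) \left(-7 - 4\right) \left(- \frac{1}{27}\right)\right) \left(-21\right) = \left(2 \sqrt{2} + 2 \left(-4\right) \left(-11\right) \left(- \frac{1}{27}\right)\right) \left(-21\right) = \left(2 \sqrt{2} + 88 \left(- \frac{1}{27}\right)\right) \left(-21\right) = \left(2 \sqrt{2} - \frac{88}{27}\right) \left(-21\right) = \left(- \frac{88}{27} + 2 \sqrt{2}\right) \left(-21\right) = \frac{616}{9} - 42 \sqrt{2}$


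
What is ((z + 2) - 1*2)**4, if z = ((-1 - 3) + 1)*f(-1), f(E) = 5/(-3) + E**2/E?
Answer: 4096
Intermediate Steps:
f(E) = -5/3 + E (f(E) = 5*(-1/3) + E = -5/3 + E)
z = 8 (z = ((-1 - 3) + 1)*(-5/3 - 1) = (-4 + 1)*(-8/3) = -3*(-8/3) = 8)
((z + 2) - 1*2)**4 = ((8 + 2) - 1*2)**4 = (10 - 2)**4 = 8**4 = 4096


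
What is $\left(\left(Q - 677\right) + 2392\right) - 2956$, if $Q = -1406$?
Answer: $-2647$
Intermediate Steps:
$\left(\left(Q - 677\right) + 2392\right) - 2956 = \left(\left(-1406 - 677\right) + 2392\right) - 2956 = \left(-2083 + 2392\right) - 2956 = 309 - 2956 = -2647$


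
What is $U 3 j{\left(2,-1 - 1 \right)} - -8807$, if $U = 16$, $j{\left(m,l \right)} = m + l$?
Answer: $8807$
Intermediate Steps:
$j{\left(m,l \right)} = l + m$
$U 3 j{\left(2,-1 - 1 \right)} - -8807 = 16 \cdot 3 \left(\left(-1 - 1\right) + 2\right) - -8807 = 48 \left(-2 + 2\right) + 8807 = 48 \cdot 0 + 8807 = 0 + 8807 = 8807$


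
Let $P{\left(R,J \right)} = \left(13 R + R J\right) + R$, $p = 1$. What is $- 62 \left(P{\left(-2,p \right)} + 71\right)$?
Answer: $-2542$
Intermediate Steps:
$P{\left(R,J \right)} = 14 R + J R$ ($P{\left(R,J \right)} = \left(13 R + J R\right) + R = 14 R + J R$)
$- 62 \left(P{\left(-2,p \right)} + 71\right) = - 62 \left(- 2 \left(14 + 1\right) + 71\right) = - 62 \left(\left(-2\right) 15 + 71\right) = - 62 \left(-30 + 71\right) = \left(-62\right) 41 = -2542$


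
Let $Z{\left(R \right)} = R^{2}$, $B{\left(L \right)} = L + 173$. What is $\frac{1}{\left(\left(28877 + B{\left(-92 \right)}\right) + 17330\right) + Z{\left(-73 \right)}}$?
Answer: $\frac{1}{51617} \approx 1.9373 \cdot 10^{-5}$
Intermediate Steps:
$B{\left(L \right)} = 173 + L$
$\frac{1}{\left(\left(28877 + B{\left(-92 \right)}\right) + 17330\right) + Z{\left(-73 \right)}} = \frac{1}{\left(\left(28877 + \left(173 - 92\right)\right) + 17330\right) + \left(-73\right)^{2}} = \frac{1}{\left(\left(28877 + 81\right) + 17330\right) + 5329} = \frac{1}{\left(28958 + 17330\right) + 5329} = \frac{1}{46288 + 5329} = \frac{1}{51617}$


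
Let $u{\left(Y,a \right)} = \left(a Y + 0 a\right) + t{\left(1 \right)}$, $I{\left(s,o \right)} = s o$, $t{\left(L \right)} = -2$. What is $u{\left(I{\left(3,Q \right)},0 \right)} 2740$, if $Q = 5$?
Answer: $-5480$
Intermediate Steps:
$I{\left(s,o \right)} = o s$
$u{\left(Y,a \right)} = -2 + Y a$ ($u{\left(Y,a \right)} = \left(a Y + 0 a\right) - 2 = \left(Y a + 0\right) - 2 = Y a - 2 = -2 + Y a$)
$u{\left(I{\left(3,Q \right)},0 \right)} 2740 = \left(-2 + 5 \cdot 3 \cdot 0\right) 2740 = \left(-2 + 15 \cdot 0\right) 2740 = \left(-2 + 0\right) 2740 = \left(-2\right) 2740 = -5480$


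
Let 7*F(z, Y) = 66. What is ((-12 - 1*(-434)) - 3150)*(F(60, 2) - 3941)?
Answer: 75077288/7 ≈ 1.0725e+7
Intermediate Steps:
F(z, Y) = 66/7 (F(z, Y) = (⅐)*66 = 66/7)
((-12 - 1*(-434)) - 3150)*(F(60, 2) - 3941) = ((-12 - 1*(-434)) - 3150)*(66/7 - 3941) = ((-12 + 434) - 3150)*(-27521/7) = (422 - 3150)*(-27521/7) = -2728*(-27521/7) = 75077288/7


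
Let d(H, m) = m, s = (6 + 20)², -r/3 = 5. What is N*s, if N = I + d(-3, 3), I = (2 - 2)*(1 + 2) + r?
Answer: -8112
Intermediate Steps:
r = -15 (r = -3*5 = -15)
I = -15 (I = (2 - 2)*(1 + 2) - 15 = 0*3 - 15 = 0 - 15 = -15)
s = 676 (s = 26² = 676)
N = -12 (N = -15 + 3 = -12)
N*s = -12*676 = -8112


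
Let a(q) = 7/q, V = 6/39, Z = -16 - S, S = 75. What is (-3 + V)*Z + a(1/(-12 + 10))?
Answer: 245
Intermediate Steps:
Z = -91 (Z = -16 - 1*75 = -16 - 75 = -91)
V = 2/13 (V = 6*(1/39) = 2/13 ≈ 0.15385)
(-3 + V)*Z + a(1/(-12 + 10)) = (-3 + 2/13)*(-91) + 7/(1/(-12 + 10)) = -37/13*(-91) + 7/(1/(-2)) = 259 + 7/(-½) = 259 + 7*(-2) = 259 - 14 = 245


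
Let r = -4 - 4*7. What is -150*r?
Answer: 4800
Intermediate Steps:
r = -32 (r = -4 - 28 = -32)
-150*r = -150*(-32) = 4800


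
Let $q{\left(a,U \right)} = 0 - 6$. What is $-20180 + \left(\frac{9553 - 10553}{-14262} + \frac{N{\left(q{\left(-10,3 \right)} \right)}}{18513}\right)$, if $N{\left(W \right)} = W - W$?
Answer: $- \frac{143903080}{7131} \approx -20180.0$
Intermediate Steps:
$q{\left(a,U \right)} = -6$ ($q{\left(a,U \right)} = 0 - 6 = -6$)
$N{\left(W \right)} = 0$
$-20180 + \left(\frac{9553 - 10553}{-14262} + \frac{N{\left(q{\left(-10,3 \right)} \right)}}{18513}\right) = -20180 + \left(\frac{9553 - 10553}{-14262} + \frac{0}{18513}\right) = -20180 + \left(\left(9553 - 10553\right) \left(- \frac{1}{14262}\right) + 0 \cdot \frac{1}{18513}\right) = -20180 + \left(\left(-1000\right) \left(- \frac{1}{14262}\right) + 0\right) = -20180 + \left(\frac{500}{7131} + 0\right) = -20180 + \frac{500}{7131} = - \frac{143903080}{7131}$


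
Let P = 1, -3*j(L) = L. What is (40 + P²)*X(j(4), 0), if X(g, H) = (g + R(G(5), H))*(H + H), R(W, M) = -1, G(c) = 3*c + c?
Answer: 0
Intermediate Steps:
G(c) = 4*c
j(L) = -L/3
X(g, H) = 2*H*(-1 + g) (X(g, H) = (g - 1)*(H + H) = (-1 + g)*(2*H) = 2*H*(-1 + g))
(40 + P²)*X(j(4), 0) = (40 + 1²)*(2*0*(-1 - ⅓*4)) = (40 + 1)*(2*0*(-1 - 4/3)) = 41*(2*0*(-7/3)) = 41*0 = 0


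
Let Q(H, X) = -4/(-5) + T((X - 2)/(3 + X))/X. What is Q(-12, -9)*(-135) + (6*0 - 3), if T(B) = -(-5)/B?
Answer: -771/11 ≈ -70.091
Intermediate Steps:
T(B) = 5/B
Q(H, X) = ⅘ + 5*(3 + X)/(X*(-2 + X)) (Q(H, X) = -4/(-5) + (5/(((X - 2)/(3 + X))))/X = -4*(-⅕) + (5/(((-2 + X)/(3 + X))))/X = ⅘ + (5/(((-2 + X)/(3 + X))))/X = ⅘ + (5*((3 + X)/(-2 + X)))/X = ⅘ + (5*(3 + X)/(-2 + X))/X = ⅘ + 5*(3 + X)/(X*(-2 + X)))
Q(-12, -9)*(-135) + (6*0 - 3) = ((⅕)*(75 + 4*(-9)² + 17*(-9))/(-9*(-2 - 9)))*(-135) + (6*0 - 3) = ((⅕)*(-⅑)*(75 + 4*81 - 153)/(-11))*(-135) + (0 - 3) = ((⅕)*(-⅑)*(-1/11)*(75 + 324 - 153))*(-135) - 3 = ((⅕)*(-⅑)*(-1/11)*246)*(-135) - 3 = (82/165)*(-135) - 3 = -738/11 - 3 = -771/11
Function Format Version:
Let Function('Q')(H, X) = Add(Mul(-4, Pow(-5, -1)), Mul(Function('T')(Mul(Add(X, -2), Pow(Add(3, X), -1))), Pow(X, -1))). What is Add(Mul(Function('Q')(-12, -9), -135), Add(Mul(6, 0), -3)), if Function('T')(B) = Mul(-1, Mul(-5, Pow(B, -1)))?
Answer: Rational(-771, 11) ≈ -70.091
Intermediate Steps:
Function('T')(B) = Mul(5, Pow(B, -1))
Function('Q')(H, X) = Add(Rational(4, 5), Mul(5, Pow(X, -1), Pow(Add(-2, X), -1), Add(3, X))) (Function('Q')(H, X) = Add(Mul(-4, Pow(-5, -1)), Mul(Mul(5, Pow(Mul(Add(X, -2), Pow(Add(3, X), -1)), -1)), Pow(X, -1))) = Add(Mul(-4, Rational(-1, 5)), Mul(Mul(5, Pow(Mul(Add(-2, X), Pow(Add(3, X), -1)), -1)), Pow(X, -1))) = Add(Rational(4, 5), Mul(Mul(5, Pow(Mul(Pow(Add(3, X), -1), Add(-2, X)), -1)), Pow(X, -1))) = Add(Rational(4, 5), Mul(Mul(5, Mul(Pow(Add(-2, X), -1), Add(3, X))), Pow(X, -1))) = Add(Rational(4, 5), Mul(Mul(5, Pow(Add(-2, X), -1), Add(3, X)), Pow(X, -1))) = Add(Rational(4, 5), Mul(5, Pow(X, -1), Pow(Add(-2, X), -1), Add(3, X))))
Add(Mul(Function('Q')(-12, -9), -135), Add(Mul(6, 0), -3)) = Add(Mul(Mul(Rational(1, 5), Pow(-9, -1), Pow(Add(-2, -9), -1), Add(75, Mul(4, Pow(-9, 2)), Mul(17, -9))), -135), Add(Mul(6, 0), -3)) = Add(Mul(Mul(Rational(1, 5), Rational(-1, 9), Pow(-11, -1), Add(75, Mul(4, 81), -153)), -135), Add(0, -3)) = Add(Mul(Mul(Rational(1, 5), Rational(-1, 9), Rational(-1, 11), Add(75, 324, -153)), -135), -3) = Add(Mul(Mul(Rational(1, 5), Rational(-1, 9), Rational(-1, 11), 246), -135), -3) = Add(Mul(Rational(82, 165), -135), -3) = Add(Rational(-738, 11), -3) = Rational(-771, 11)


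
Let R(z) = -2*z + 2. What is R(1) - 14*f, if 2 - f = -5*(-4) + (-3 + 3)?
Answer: 252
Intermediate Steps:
R(z) = 2 - 2*z
f = -18 (f = 2 - (-5*(-4) + (-3 + 3)) = 2 - (20 + 0) = 2 - 1*20 = 2 - 20 = -18)
R(1) - 14*f = (2 - 2*1) - 14*(-18) = (2 - 2) + 252 = 0 + 252 = 252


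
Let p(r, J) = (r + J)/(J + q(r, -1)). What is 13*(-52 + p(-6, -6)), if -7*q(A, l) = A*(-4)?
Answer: -7254/11 ≈ -659.45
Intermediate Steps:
q(A, l) = 4*A/7 (q(A, l) = -A*(-4)/7 = -(-4)*A/7 = 4*A/7)
p(r, J) = (J + r)/(J + 4*r/7) (p(r, J) = (r + J)/(J + 4*r/7) = (J + r)/(J + 4*r/7))
13*(-52 + p(-6, -6)) = 13*(-52 + 7*(-6 - 6)/(4*(-6) + 7*(-6))) = 13*(-52 + 7*(-12)/(-24 - 42)) = 13*(-52 + 7*(-12)/(-66)) = 13*(-52 + 7*(-1/66)*(-12)) = 13*(-52 + 14/11) = 13*(-558/11) = -7254/11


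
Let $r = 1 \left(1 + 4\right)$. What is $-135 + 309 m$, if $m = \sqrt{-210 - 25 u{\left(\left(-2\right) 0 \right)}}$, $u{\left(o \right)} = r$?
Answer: $-135 + 309 i \sqrt{335} \approx -135.0 + 5655.6 i$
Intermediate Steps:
$r = 5$ ($r = 1 \cdot 5 = 5$)
$u{\left(o \right)} = 5$
$m = i \sqrt{335}$ ($m = \sqrt{-210 - 125} = \sqrt{-335} = i \sqrt{335} \approx 18.303 i$)
$-135 + 309 m = -135 + 309 i \sqrt{335}$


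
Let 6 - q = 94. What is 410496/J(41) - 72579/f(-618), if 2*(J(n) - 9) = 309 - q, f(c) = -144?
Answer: 49447711/19920 ≈ 2482.3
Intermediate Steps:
q = -88 (q = 6 - 1*94 = 6 - 94 = -88)
J(n) = 415/2 (J(n) = 9 + (309 - 1*(-88))/2 = 9 + (309 + 88)/2 = 9 + (1/2)*397 = 9 + 397/2 = 415/2)
410496/J(41) - 72579/f(-618) = 410496/(415/2) - 72579/(-144) = 410496*(2/415) - 72579*(-1/144) = 820992/415 + 24193/48 = 49447711/19920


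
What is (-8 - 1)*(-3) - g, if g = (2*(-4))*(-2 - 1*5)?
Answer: -29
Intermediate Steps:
g = 56 (g = -8*(-2 - 5) = -8*(-7) = 56)
(-8 - 1)*(-3) - g = (-8 - 1)*(-3) - 1*56 = -9*(-3) - 56 = 27 - 56 = -29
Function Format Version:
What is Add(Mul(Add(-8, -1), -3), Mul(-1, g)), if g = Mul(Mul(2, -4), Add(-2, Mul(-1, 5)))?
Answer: -29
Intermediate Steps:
g = 56 (g = Mul(-8, Add(-2, -5)) = Mul(-8, -7) = 56)
Add(Mul(Add(-8, -1), -3), Mul(-1, g)) = Add(Mul(Add(-8, -1), -3), Mul(-1, 56)) = Add(Mul(-9, -3), -56) = Add(27, -56) = -29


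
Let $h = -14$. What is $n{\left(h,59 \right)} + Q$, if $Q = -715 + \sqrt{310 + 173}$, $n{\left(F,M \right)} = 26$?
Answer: $-689 + \sqrt{483} \approx -667.02$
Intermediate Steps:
$Q = -715 + \sqrt{483} \approx -693.02$
$n{\left(h,59 \right)} + Q = 26 - \left(715 - \sqrt{483}\right) = -689 + \sqrt{483}$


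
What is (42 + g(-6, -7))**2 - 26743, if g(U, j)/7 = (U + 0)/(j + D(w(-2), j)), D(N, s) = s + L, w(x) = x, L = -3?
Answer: -7157191/289 ≈ -24765.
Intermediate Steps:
D(N, s) = -3 + s (D(N, s) = s - 3 = -3 + s)
g(U, j) = 7*U/(-3 + 2*j) (g(U, j) = 7*((U + 0)/(j + (-3 + j))) = 7*(U/(-3 + 2*j)) = 7*U/(-3 + 2*j))
(42 + g(-6, -7))**2 - 26743 = (42 + 7*(-6)/(-3 + 2*(-7)))**2 - 26743 = (42 + 7*(-6)/(-3 - 14))**2 - 26743 = (42 + 7*(-6)/(-17))**2 - 26743 = (42 + 7*(-6)*(-1/17))**2 - 26743 = (42 + 42/17)**2 - 26743 = (756/17)**2 - 26743 = 571536/289 - 26743 = -7157191/289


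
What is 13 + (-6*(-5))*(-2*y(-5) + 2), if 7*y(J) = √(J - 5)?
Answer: 73 - 60*I*√10/7 ≈ 73.0 - 27.105*I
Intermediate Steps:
y(J) = √(-5 + J)/7 (y(J) = √(J - 5)/7 = √(-5 + J)/7)
13 + (-6*(-5))*(-2*y(-5) + 2) = 13 + (-6*(-5))*(-2*√(-5 - 5)/7 + 2) = 13 + 30*(-2*√(-10)/7 + 2) = 13 + 30*(-2*I*√10/7 + 2) = 13 + 30*(2 - 2*I*√10/7) = 13 + (60 - 60*I*√10/7) = 73 - 60*I*√10/7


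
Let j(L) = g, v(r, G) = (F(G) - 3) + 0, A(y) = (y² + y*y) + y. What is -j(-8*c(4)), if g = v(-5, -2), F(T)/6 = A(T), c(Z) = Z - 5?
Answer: -33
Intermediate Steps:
c(Z) = -5 + Z
A(y) = y + 2*y² (A(y) = (y² + y²) + y = 2*y² + y = y + 2*y²)
F(T) = 6*T*(1 + 2*T) (F(T) = 6*(T*(1 + 2*T)) = 6*T*(1 + 2*T))
v(r, G) = -3 + 6*G*(1 + 2*G) (v(r, G) = (6*G*(1 + 2*G) - 3) + 0 = (-3 + 6*G*(1 + 2*G)) + 0 = -3 + 6*G*(1 + 2*G))
g = 33 (g = -3 + 6*(-2) + 12*(-2)² = -3 - 12 + 12*4 = -3 - 12 + 48 = 33)
j(L) = 33
-j(-8*c(4)) = -1*33 = -33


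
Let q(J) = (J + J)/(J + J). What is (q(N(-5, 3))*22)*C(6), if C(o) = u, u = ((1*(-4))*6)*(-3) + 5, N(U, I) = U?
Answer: 1694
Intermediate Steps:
q(J) = 1 (q(J) = (2*J)/((2*J)) = (2*J)*(1/(2*J)) = 1)
u = 77 (u = -4*6*(-3) + 5 = -24*(-3) + 5 = 72 + 5 = 77)
C(o) = 77
(q(N(-5, 3))*22)*C(6) = (1*22)*77 = 22*77 = 1694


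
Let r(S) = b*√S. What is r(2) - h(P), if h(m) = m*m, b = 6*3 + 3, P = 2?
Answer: -4 + 21*√2 ≈ 25.698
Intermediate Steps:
b = 21 (b = 18 + 3 = 21)
h(m) = m²
r(S) = 21*√S
r(2) - h(P) = 21*√2 - 1*2² = 21*√2 - 1*4 = 21*√2 - 4 = -4 + 21*√2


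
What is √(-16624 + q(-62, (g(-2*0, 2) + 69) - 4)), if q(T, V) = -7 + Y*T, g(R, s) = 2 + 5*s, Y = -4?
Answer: I*√16383 ≈ 128.0*I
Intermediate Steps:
q(T, V) = -7 - 4*T
√(-16624 + q(-62, (g(-2*0, 2) + 69) - 4)) = √(-16624 + (-7 - 4*(-62))) = √(-16624 + (-7 + 248)) = √(-16624 + 241) = √(-16383) = I*√16383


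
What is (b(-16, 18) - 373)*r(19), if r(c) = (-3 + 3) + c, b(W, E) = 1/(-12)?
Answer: -85063/12 ≈ -7088.6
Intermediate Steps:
b(W, E) = -1/12
r(c) = c (r(c) = 0 + c = c)
(b(-16, 18) - 373)*r(19) = (-1/12 - 373)*19 = -4477/12*19 = -85063/12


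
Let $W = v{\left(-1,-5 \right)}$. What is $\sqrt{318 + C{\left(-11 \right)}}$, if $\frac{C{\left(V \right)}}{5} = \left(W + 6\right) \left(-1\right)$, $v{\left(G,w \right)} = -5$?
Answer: $\sqrt{313} \approx 17.692$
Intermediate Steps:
$W = -5$
$C{\left(V \right)} = -5$ ($C{\left(V \right)} = 5 \left(-5 + 6\right) \left(-1\right) = 5 \cdot 1 \left(-1\right) = 5 \left(-1\right) = -5$)
$\sqrt{318 + C{\left(-11 \right)}} = \sqrt{318 - 5} = \sqrt{313}$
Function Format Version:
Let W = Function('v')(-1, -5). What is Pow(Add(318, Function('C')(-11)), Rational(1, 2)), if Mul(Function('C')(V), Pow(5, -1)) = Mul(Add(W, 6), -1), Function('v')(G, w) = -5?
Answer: Pow(313, Rational(1, 2)) ≈ 17.692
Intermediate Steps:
W = -5
Function('C')(V) = -5 (Function('C')(V) = Mul(5, Mul(Add(-5, 6), -1)) = Mul(5, Mul(1, -1)) = Mul(5, -1) = -5)
Pow(Add(318, Function('C')(-11)), Rational(1, 2)) = Pow(Add(318, -5), Rational(1, 2)) = Pow(313, Rational(1, 2))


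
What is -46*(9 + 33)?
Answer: -1932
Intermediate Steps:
-46*(9 + 33) = -46*42 = -1932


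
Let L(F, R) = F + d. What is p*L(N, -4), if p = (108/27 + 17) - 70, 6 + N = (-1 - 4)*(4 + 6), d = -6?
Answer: 3038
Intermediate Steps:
N = -56 (N = -6 + (-1 - 4)*(4 + 6) = -6 - 5*10 = -6 - 50 = -56)
L(F, R) = -6 + F (L(F, R) = F - 6 = -6 + F)
p = -49 (p = (108*(1/27) + 17) - 70 = (4 + 17) - 70 = 21 - 70 = -49)
p*L(N, -4) = -49*(-6 - 56) = -49*(-62) = 3038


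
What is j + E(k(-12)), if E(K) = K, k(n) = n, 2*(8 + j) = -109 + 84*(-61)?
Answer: -5273/2 ≈ -2636.5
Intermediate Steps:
j = -5249/2 (j = -8 + (-109 + 84*(-61))/2 = -8 + (-109 - 5124)/2 = -8 + (½)*(-5233) = -8 - 5233/2 = -5249/2 ≈ -2624.5)
j + E(k(-12)) = -5249/2 - 12 = -5273/2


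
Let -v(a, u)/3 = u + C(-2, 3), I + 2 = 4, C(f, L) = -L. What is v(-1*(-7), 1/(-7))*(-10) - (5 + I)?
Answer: -709/7 ≈ -101.29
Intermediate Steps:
I = 2 (I = -2 + 4 = 2)
v(a, u) = 9 - 3*u (v(a, u) = -3*(u - 1*3) = -3*(u - 3) = -3*(-3 + u) = 9 - 3*u)
v(-1*(-7), 1/(-7))*(-10) - (5 + I) = (9 - 3/(-7))*(-10) - (5 + 2) = (9 - 3*(-1/7))*(-10) - 1*7 = (9 + 3/7)*(-10) - 7 = (66/7)*(-10) - 7 = -660/7 - 7 = -709/7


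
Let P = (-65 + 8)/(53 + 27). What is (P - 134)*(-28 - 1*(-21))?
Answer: 75439/80 ≈ 942.99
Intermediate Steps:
P = -57/80 ≈ -0.71250
(P - 134)*(-28 - 1*(-21)) = (-57/80 - 134)*(-28 - 1*(-21)) = -10777*(-28 + 21)/80 = -10777/80*(-7) = 75439/80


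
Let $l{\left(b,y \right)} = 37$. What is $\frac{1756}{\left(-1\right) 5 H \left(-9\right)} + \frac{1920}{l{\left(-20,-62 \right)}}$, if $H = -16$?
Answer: $\frac{329357}{6660} \approx 49.453$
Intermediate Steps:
$\frac{1756}{\left(-1\right) 5 H \left(-9\right)} + \frac{1920}{l{\left(-20,-62 \right)}} = \frac{1756}{\left(-1\right) 5 \left(-16\right) \left(-9\right)} + \frac{1920}{37} = \frac{1756}{\left(-1\right) \left(\left(-80\right) \left(-9\right)\right)} + 1920 \cdot \frac{1}{37} = \frac{1756}{\left(-1\right) 720} + \frac{1920}{37} = \frac{1756}{-720} + \frac{1920}{37} = 1756 \left(- \frac{1}{720}\right) + \frac{1920}{37} = - \frac{439}{180} + \frac{1920}{37} = \frac{329357}{6660}$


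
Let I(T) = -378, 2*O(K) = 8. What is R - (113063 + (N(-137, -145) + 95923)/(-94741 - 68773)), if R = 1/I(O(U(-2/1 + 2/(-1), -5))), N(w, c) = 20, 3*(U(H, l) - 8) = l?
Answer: -1747048703864/15452073 ≈ -1.1306e+5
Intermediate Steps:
U(H, l) = 8 + l/3
O(K) = 4 (O(K) = (1/2)*8 = 4)
R = -1/378 (R = 1/(-378) = -1/378 ≈ -0.0026455)
R - (113063 + (N(-137, -145) + 95923)/(-94741 - 68773)) = -1/378 - (113063 + (20 + 95923)/(-94741 - 68773)) = -1/378 - (113063 + 95943/(-163514)) = -1/378 - (113063 + 95943*(-1/163514)) = -1/378 - (113063 - 95943/163514) = -1/378 - 1*18487287439/163514 = -1/378 - 18487287439/163514 = -1747048703864/15452073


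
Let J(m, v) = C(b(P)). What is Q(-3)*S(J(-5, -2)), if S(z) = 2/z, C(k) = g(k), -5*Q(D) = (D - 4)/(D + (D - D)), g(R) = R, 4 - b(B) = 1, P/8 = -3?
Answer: -14/45 ≈ -0.31111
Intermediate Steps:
P = -24 (P = 8*(-3) = -24)
b(B) = 3 (b(B) = 4 - 1*1 = 4 - 1 = 3)
Q(D) = -(-4 + D)/(5*D) (Q(D) = -(D - 4)/(5*(D + (D - D))) = -(-4 + D)/(5*(D + 0)) = -(-4 + D)/(5*D))
C(k) = k
J(m, v) = 3
Q(-3)*S(J(-5, -2)) = ((⅕)*(4 - 1*(-3))/(-3))*(2/3) = ((⅕)*(-⅓)*(4 + 3))*(2*(⅓)) = ((⅕)*(-⅓)*7)*(⅔) = -7/15*⅔ = -14/45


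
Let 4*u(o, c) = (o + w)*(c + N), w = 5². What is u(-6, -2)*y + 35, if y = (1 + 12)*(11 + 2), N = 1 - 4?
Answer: -15915/4 ≈ -3978.8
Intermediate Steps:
N = -3
w = 25
u(o, c) = (-3 + c)*(25 + o)/4 (u(o, c) = ((o + 25)*(c - 3))/4 = ((25 + o)*(-3 + c))/4 = ((-3 + c)*(25 + o))/4 = (-3 + c)*(25 + o)/4)
y = 169 (y = 13*13 = 169)
u(-6, -2)*y + 35 = (-75/4 - ¾*(-6) + (25/4)*(-2) + (¼)*(-2)*(-6))*169 + 35 = (-75/4 + 9/2 - 25/2 + 3)*169 + 35 = -95/4*169 + 35 = -16055/4 + 35 = -15915/4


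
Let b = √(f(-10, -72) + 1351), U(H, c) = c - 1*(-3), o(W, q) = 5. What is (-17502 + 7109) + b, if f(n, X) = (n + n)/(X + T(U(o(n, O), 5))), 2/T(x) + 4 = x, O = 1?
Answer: -10393 + √27632319/143 ≈ -10356.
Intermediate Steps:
U(H, c) = 3 + c (U(H, c) = c + 3 = 3 + c)
T(x) = 2/(-4 + x)
f(n, X) = 2*n/(½ + X) (f(n, X) = (n + n)/(X + 2/(-4 + (3 + 5))) = (2*n)/(X + 2/(-4 + 8)) = (2*n)/(X + 2/4) = (2*n)/(X + 2*(¼)) = (2*n)/(X + ½) = (2*n)/(½ + X) = 2*n/(½ + X))
b = √27632319/143 (b = √(4*(-10)/(1 + 2*(-72)) + 1351) = √(4*(-10)/(1 - 144) + 1351) = √(4*(-10)/(-143) + 1351) = √(4*(-10)*(-1/143) + 1351) = √(40/143 + 1351) = √(193233/143) = √27632319/143 ≈ 36.760)
(-17502 + 7109) + b = (-17502 + 7109) + √27632319/143 = -10393 + √27632319/143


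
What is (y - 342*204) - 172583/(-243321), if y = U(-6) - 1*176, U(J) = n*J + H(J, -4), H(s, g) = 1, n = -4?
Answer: -17012588416/243321 ≈ -69918.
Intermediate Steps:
U(J) = 1 - 4*J (U(J) = -4*J + 1 = 1 - 4*J)
y = -151 (y = (1 - 4*(-6)) - 1*176 = (1 + 24) - 176 = 25 - 176 = -151)
(y - 342*204) - 172583/(-243321) = (-151 - 342*204) - 172583/(-243321) = (-151 - 69768) - 172583*(-1)/243321 = -69919 - 1*(-172583/243321) = -69919 + 172583/243321 = -17012588416/243321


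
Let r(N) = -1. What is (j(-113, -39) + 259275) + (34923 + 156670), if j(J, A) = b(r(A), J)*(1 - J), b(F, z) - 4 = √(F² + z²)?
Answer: 451324 + 114*√12770 ≈ 4.6421e+5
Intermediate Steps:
b(F, z) = 4 + √(F² + z²)
j(J, A) = (1 - J)*(4 + √(1 + J²)) (j(J, A) = (4 + √((-1)² + J²))*(1 - J) = (4 + √(1 + J²))*(1 - J) = (1 - J)*(4 + √(1 + J²)))
(j(-113, -39) + 259275) + (34923 + 156670) = (-(-1 - 113)*(4 + √(1 + (-113)²)) + 259275) + (34923 + 156670) = (-1*(-114)*(4 + √(1 + 12769)) + 259275) + 191593 = (-1*(-114)*(4 + √12770) + 259275) + 191593 = ((456 + 114*√12770) + 259275) + 191593 = (259731 + 114*√12770) + 191593 = 451324 + 114*√12770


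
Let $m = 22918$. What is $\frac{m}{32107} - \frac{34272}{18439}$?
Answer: $- \frac{677786102}{592020973} \approx -1.1449$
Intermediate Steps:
$\frac{m}{32107} - \frac{34272}{18439} = \frac{22918}{32107} - \frac{34272}{18439} = - \frac{677786102}{592020973}$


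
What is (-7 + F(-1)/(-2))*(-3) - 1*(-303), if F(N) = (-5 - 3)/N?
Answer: 336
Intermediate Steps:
F(N) = -8/N
(-7 + F(-1)/(-2))*(-3) - 1*(-303) = (-7 - 8/(-1)/(-2))*(-3) - 1*(-303) = (-7 - 8*(-1)*(-½))*(-3) + 303 = (-7 + 8*(-½))*(-3) + 303 = (-7 - 4)*(-3) + 303 = -11*(-3) + 303 = 33 + 303 = 336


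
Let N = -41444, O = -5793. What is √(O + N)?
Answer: I*√47237 ≈ 217.34*I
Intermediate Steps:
√(O + N) = √(-5793 - 41444) = √(-47237) = I*√47237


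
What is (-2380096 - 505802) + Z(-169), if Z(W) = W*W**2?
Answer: -7712707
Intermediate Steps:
Z(W) = W**3
(-2380096 - 505802) + Z(-169) = (-2380096 - 505802) + (-169)**3 = -2885898 - 4826809 = -7712707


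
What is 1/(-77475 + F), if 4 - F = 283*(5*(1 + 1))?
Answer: -1/80301 ≈ -1.2453e-5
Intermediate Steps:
F = -2826 (F = 4 - 283*5*(1 + 1) = 4 - 283*5*2 = 4 - 283*10 = 4 - 1*2830 = 4 - 2830 = -2826)
1/(-77475 + F) = 1/(-77475 - 2826) = 1/(-80301) = -1/80301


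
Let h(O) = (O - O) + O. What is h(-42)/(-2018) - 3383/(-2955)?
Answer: 3475502/2981595 ≈ 1.1657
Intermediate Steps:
h(O) = O (h(O) = 0 + O = O)
h(-42)/(-2018) - 3383/(-2955) = -42/(-2018) - 3383/(-2955) = -42*(-1/2018) - 3383*(-1/2955) = 21/1009 + 3383/2955 = 3475502/2981595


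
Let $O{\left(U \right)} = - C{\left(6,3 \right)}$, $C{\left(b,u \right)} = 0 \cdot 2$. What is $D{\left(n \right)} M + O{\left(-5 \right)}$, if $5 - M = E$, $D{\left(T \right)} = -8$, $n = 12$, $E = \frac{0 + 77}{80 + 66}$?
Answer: $- \frac{2612}{73} \approx -35.781$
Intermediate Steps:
$E = \frac{77}{146} \approx 0.5274$
$C{\left(b,u \right)} = 0$
$M = \frac{653}{146}$ ($M = 5 - \frac{77}{146} = \frac{653}{146} \approx 4.4726$)
$O{\left(U \right)} = 0$ ($O{\left(U \right)} = \left(-1\right) 0 = 0$)
$D{\left(n \right)} M + O{\left(-5 \right)} = \left(-8\right) \frac{653}{146} + 0 = - \frac{2612}{73} + 0 = - \frac{2612}{73}$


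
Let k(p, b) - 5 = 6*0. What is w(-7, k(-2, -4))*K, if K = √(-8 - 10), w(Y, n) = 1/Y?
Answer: -3*I*√2/7 ≈ -0.60609*I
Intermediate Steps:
k(p, b) = 5 (k(p, b) = 5 + 6*0 = 5 + 0 = 5)
K = 3*I*√2 (K = √(-18) = 3*I*√2 ≈ 4.2426*I)
w(-7, k(-2, -4))*K = (3*I*√2)/(-7) = -3*I*√2/7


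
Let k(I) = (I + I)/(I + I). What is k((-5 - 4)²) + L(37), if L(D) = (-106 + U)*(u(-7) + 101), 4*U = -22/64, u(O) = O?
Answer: -638149/64 ≈ -9971.1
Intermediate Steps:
U = -11/128 (U = (-22/64)/4 = (-22*1/64)/4 = (¼)*(-11/32) = -11/128 ≈ -0.085938)
k(I) = 1 (k(I) = (2*I)/((2*I)) = (2*I)*(1/(2*I)) = 1)
L(D) = -638213/64 (L(D) = (-106 - 11/128)*(-7 + 101) = -13579/128*94 = -638213/64)
k((-5 - 4)²) + L(37) = 1 - 638213/64 = -638149/64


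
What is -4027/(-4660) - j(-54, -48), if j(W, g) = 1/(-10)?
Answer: 4493/4660 ≈ 0.96416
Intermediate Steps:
j(W, g) = -⅒
-4027/(-4660) - j(-54, -48) = -4027/(-4660) - 1*(-⅒) = -4027*(-1/4660) + ⅒ = 4027/4660 + ⅒ = 4493/4660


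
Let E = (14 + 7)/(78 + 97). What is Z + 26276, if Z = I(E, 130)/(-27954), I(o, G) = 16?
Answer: 367259644/13977 ≈ 26276.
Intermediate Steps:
E = 3/25 (E = 21/175 = 21*(1/175) = 3/25 ≈ 0.12000)
Z = -8/13977 (Z = 16/(-27954) = 16*(-1/27954) = -8/13977 ≈ -0.00057237)
Z + 26276 = -8/13977 + 26276 = 367259644/13977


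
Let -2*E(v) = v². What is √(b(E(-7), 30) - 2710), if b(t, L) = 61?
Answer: I*√2649 ≈ 51.468*I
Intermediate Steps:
E(v) = -v²/2
√(b(E(-7), 30) - 2710) = √(61 - 2710) = √(-2649) = I*√2649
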